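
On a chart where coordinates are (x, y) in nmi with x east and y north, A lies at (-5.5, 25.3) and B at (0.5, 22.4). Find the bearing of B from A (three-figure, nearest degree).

Δeast = 0.5 − -5.5 = 6.00; Δnorth = 22.4 − 25.3 = -2.90.
Bearing = atan2(Δeast, Δnorth) mod 360° = 115.80° ≈ 116°.

116°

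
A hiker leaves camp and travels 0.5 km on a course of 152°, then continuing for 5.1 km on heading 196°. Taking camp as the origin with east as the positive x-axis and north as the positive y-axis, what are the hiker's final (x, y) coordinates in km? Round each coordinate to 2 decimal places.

(-1.17, -5.34)

Leg 1 (152°, 0.5 km): east 0.5 sin 152° = 0.23, north 0.5 cos 152° = -0.44
Leg 2 (196°, 5.1 km): east 5.1 sin 196° = -1.41, north 5.1 cos 196° = -4.90
Summing: -1.17 km east, -5.34 km north → (-1.17, -5.34).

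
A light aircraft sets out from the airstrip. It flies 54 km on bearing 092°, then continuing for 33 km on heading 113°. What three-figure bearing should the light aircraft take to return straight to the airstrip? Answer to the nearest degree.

280°

Leg 1 (092°, 54 km): east 54 sin 92° = 53.97, north 54 cos 92° = -1.88
Leg 2 (113°, 33 km): east 33 sin 113° = 30.38, north 33 cos 113° = -12.89
Net displacement: 84.34 east, -14.78 north. Direction back to start is (-84.34, 14.78): bearing = atan2(-84.34, 14.78) mod 360° = 279.94° ≈ 280°.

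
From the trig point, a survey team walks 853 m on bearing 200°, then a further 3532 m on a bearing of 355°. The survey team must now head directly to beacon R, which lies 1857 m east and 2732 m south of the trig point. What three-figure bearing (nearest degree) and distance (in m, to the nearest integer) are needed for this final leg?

Leg 1 (200°, 853 m): east 853 sin 200° = -291.74, north 853 cos 200° = -801.56
Leg 2 (355°, 3532 m): east 3532 sin 355° = -307.83, north 3532 cos 355° = 3518.56
Current position: (-599.58, 2717.00). Target: (1857, -2732). Remaining: Δeast = 2456.58, Δnorth = -5449.00.
Bearing = atan2(2456.58, -5449.00) mod 360° = 155.73°; distance = √((2456.58)² + (-5449.00)²) = 5977.156 m.

156°, 5977 m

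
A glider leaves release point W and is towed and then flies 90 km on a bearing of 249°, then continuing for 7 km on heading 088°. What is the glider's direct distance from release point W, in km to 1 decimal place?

83.4 km

Leg 1 (249°, 90 km): east 90 sin 249° = -84.02, north 90 cos 249° = -32.25
Leg 2 (088°, 7 km): east 7 sin 88° = 7.00, north 7 cos 88° = 0.24
Net: -77.03 east, -32.01 north. Distance = √((-77.03)² + (-32.01)²) = 83.413 km.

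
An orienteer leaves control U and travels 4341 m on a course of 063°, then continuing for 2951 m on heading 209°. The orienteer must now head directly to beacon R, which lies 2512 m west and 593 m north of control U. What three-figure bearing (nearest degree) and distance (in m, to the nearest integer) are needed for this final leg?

Leg 1 (063°, 4341 m): east 4341 sin 63° = 3867.86, north 4341 cos 63° = 1970.77
Leg 2 (209°, 2951 m): east 2951 sin 209° = -1430.67, north 2951 cos 209° = -2581.00
Current position: (2437.19, -610.23). Target: (-2512, 593). Remaining: Δeast = -4949.19, Δnorth = 1203.23.
Bearing = atan2(-4949.19, 1203.23) mod 360° = 283.66°; distance = √((-4949.19)² + (1203.23)²) = 5093.349 m.

284°, 5093 m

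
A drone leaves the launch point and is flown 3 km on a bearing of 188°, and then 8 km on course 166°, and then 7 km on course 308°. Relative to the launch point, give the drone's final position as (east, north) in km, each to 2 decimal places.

Leg 1 (188°, 3 km): east 3 sin 188° = -0.42, north 3 cos 188° = -2.97
Leg 2 (166°, 8 km): east 8 sin 166° = 1.94, north 8 cos 166° = -7.76
Leg 3 (308°, 7 km): east 7 sin 308° = -5.52, north 7 cos 308° = 4.31
Summing: -4.00 km east, -6.42 km north → (-4.00, -6.42).

(-4.00, -6.42)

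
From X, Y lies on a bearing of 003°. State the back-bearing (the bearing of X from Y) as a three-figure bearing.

183°

Back-bearing = 003° + 180° = 183°.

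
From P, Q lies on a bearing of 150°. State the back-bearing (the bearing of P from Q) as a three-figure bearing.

330°

Back-bearing = 150° + 180° = 330°.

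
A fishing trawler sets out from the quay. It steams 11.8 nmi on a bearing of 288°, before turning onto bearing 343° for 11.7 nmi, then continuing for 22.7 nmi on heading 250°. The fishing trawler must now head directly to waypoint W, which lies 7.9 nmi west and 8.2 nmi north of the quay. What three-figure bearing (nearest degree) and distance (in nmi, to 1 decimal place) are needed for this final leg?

088°, 28.1 nmi

Leg 1 (288°, 11.8 nmi): east 11.8 sin 288° = -11.22, north 11.8 cos 288° = 3.65
Leg 2 (343°, 11.7 nmi): east 11.7 sin 343° = -3.42, north 11.7 cos 343° = 11.19
Leg 3 (250°, 22.7 nmi): east 22.7 sin 250° = -21.33, north 22.7 cos 250° = -7.76
Current position: (-35.97, 7.07). Target: (-7.9, 8.2). Remaining: Δeast = 28.07, Δnorth = 1.13.
Bearing = atan2(28.07, 1.13) mod 360° = 87.70°; distance = √((28.07)² + (1.13)²) = 28.097 nmi.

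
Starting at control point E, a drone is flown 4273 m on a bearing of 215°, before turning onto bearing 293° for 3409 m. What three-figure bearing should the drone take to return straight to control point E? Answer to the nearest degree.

Leg 1 (215°, 4273 m): east 4273 sin 215° = -2450.89, north 4273 cos 215° = -3500.24
Leg 2 (293°, 3409 m): east 3409 sin 293° = -3138.00, north 3409 cos 293° = 1332.00
Net displacement: -5588.89 east, -2168.23 north. Direction back to start is (5588.89, 2168.23): bearing = atan2(5588.89, 2168.23) mod 360° = 68.80° ≈ 069°.

069°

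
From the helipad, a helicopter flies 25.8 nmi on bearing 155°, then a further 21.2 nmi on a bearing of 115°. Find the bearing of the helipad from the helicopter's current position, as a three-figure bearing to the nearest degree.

317°

Leg 1 (155°, 25.8 nmi): east 25.8 sin 155° = 10.90, north 25.8 cos 155° = -23.38
Leg 2 (115°, 21.2 nmi): east 21.2 sin 115° = 19.21, north 21.2 cos 115° = -8.96
Net displacement: 30.12 east, -32.34 north. Direction back to start is (-30.12, 32.34): bearing = atan2(-30.12, 32.34) mod 360° = 317.04° ≈ 317°.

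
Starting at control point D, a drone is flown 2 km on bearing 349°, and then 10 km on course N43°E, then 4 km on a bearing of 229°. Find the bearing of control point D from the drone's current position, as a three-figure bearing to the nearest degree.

Leg 1 (349°, 2 km): east 2 sin 349° = -0.38, north 2 cos 349° = 1.96
Leg 2 (N43°E, 10 km): east 10 sin 43° = 6.82, north 10 cos 43° = 7.31
Leg 3 (229°, 4 km): east 4 sin 229° = -3.02, north 4 cos 229° = -2.62
Net displacement: 3.42 east, 6.65 north. Direction back to start is (-3.42, -6.65): bearing = atan2(-3.42, -6.65) mod 360° = 207.20° ≈ 207°.

207°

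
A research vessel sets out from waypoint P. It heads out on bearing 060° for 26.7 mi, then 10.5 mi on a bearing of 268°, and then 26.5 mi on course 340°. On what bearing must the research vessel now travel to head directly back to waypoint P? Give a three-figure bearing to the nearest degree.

Leg 1 (060°, 26.7 mi): east 26.7 sin 60° = 23.12, north 26.7 cos 60° = 13.35
Leg 2 (268°, 10.5 mi): east 10.5 sin 268° = -10.49, north 10.5 cos 268° = -0.37
Leg 3 (340°, 26.5 mi): east 26.5 sin 340° = -9.06, north 26.5 cos 340° = 24.90
Net displacement: 3.57 east, 37.89 north. Direction back to start is (-3.57, -37.89): bearing = atan2(-3.57, -37.89) mod 360° = 185.38° ≈ 185°.

185°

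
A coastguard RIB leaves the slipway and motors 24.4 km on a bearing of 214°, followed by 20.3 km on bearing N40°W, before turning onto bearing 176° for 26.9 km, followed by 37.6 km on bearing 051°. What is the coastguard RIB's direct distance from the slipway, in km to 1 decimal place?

Leg 1 (214°, 24.4 km): east 24.4 sin 214° = -13.64, north 24.4 cos 214° = -20.23
Leg 2 (N40°W, 20.3 km): east 20.3 sin 320° = -13.05, north 20.3 cos 320° = 15.55
Leg 3 (176°, 26.9 km): east 26.9 sin 176° = 1.88, north 26.9 cos 176° = -26.83
Leg 4 (051°, 37.6 km): east 37.6 sin 51° = 29.22, north 37.6 cos 51° = 23.66
Net: 4.40 east, -7.85 north. Distance = √((4.40)² + (-7.85)²) = 9.001 km.

9.0 km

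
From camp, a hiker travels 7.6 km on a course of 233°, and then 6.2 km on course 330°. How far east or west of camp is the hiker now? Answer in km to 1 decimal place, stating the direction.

9.2 km west

Leg 1 (233°, 7.6 km): east 7.6 sin 233° = -6.07, north 7.6 cos 233° = -4.57
Leg 2 (330°, 6.2 km): east 6.2 sin 330° = -3.10, north 6.2 cos 330° = 5.37
Net east component: -9.17 km.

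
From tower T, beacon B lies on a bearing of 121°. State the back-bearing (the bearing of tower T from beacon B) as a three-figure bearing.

Back-bearing = 121° + 180° = 301°.

301°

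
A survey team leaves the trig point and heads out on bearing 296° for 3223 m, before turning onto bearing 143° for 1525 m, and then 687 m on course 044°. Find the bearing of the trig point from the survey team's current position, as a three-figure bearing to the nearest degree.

Leg 1 (296°, 3223 m): east 3223 sin 296° = -2896.81, north 3223 cos 296° = 1412.87
Leg 2 (143°, 1525 m): east 1525 sin 143° = 917.77, north 1525 cos 143° = -1217.92
Leg 3 (044°, 687 m): east 687 sin 44° = 477.23, north 687 cos 44° = 494.19
Net displacement: -1501.82 east, 689.14 north. Direction back to start is (1501.82, -689.14): bearing = atan2(1501.82, -689.14) mod 360° = 114.65° ≈ 115°.

115°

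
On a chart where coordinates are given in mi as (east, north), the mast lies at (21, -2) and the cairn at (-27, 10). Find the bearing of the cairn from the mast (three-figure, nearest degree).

284°

Δeast = -27 − 21 = -48.00; Δnorth = 10 − -2 = 12.00.
Bearing = atan2(Δeast, Δnorth) mod 360° = 284.04° ≈ 284°.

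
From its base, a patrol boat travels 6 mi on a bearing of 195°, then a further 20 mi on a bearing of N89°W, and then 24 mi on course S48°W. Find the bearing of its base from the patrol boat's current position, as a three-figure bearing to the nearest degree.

061°

Leg 1 (195°, 6 mi): east 6 sin 195° = -1.55, north 6 cos 195° = -5.80
Leg 2 (N89°W, 20 mi): east 20 sin 271° = -20.00, north 20 cos 271° = 0.35
Leg 3 (S48°W, 24 mi): east 24 sin 228° = -17.84, north 24 cos 228° = -16.06
Net displacement: -39.39 east, -21.51 north. Direction back to start is (39.39, 21.51): bearing = atan2(39.39, 21.51) mod 360° = 61.36° ≈ 061°.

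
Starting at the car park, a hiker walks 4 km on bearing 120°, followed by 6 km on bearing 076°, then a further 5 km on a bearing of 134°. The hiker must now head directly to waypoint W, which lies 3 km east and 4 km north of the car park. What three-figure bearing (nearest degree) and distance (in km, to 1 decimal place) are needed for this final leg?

309°, 12.7 km

Leg 1 (120°, 4 km): east 4 sin 120° = 3.46, north 4 cos 120° = -2.00
Leg 2 (076°, 6 km): east 6 sin 76° = 5.82, north 6 cos 76° = 1.45
Leg 3 (134°, 5 km): east 5 sin 134° = 3.60, north 5 cos 134° = -3.47
Current position: (12.88, -4.02). Target: (3, 4). Remaining: Δeast = -9.88, Δnorth = 8.02.
Bearing = atan2(-9.88, 8.02) mod 360° = 309.07°; distance = √((-9.88)² + (8.02)²) = 12.728 km.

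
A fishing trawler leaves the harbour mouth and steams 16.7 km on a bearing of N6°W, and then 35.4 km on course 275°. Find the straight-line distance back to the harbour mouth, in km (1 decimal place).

Leg 1 (N6°W, 16.7 km): east 16.7 sin 354° = -1.75, north 16.7 cos 354° = 16.61
Leg 2 (275°, 35.4 km): east 35.4 sin 275° = -35.27, north 35.4 cos 275° = 3.09
Net: -37.01 east, 19.69 north. Distance = √((-37.01)² + (19.69)²) = 41.924 km.

41.9 km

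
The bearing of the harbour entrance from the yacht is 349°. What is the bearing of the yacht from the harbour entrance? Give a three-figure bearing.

Back-bearing = 349° − 180° = 169°.

169°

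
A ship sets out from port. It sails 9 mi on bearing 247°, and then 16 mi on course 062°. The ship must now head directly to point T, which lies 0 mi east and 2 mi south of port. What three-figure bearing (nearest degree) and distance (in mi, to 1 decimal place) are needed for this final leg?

224°, 8.4 mi

Leg 1 (247°, 9 mi): east 9 sin 247° = -8.28, north 9 cos 247° = -3.52
Leg 2 (062°, 16 mi): east 16 sin 62° = 14.13, north 16 cos 62° = 7.51
Current position: (5.84, 3.99). Target: (0, -2). Remaining: Δeast = -5.84, Δnorth = -5.99.
Bearing = atan2(-5.84, -5.99) mod 360° = 224.26°; distance = √((-5.84)² + (-5.99)²) = 8.371 mi.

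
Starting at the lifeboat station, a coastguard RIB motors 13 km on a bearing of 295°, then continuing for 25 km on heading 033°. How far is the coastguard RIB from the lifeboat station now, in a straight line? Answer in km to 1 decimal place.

Leg 1 (295°, 13 km): east 13 sin 295° = -11.78, north 13 cos 295° = 5.49
Leg 2 (033°, 25 km): east 25 sin 33° = 13.62, north 25 cos 33° = 20.97
Net: 1.83 east, 26.46 north. Distance = √((1.83)² + (26.46)²) = 26.524 km.

26.5 km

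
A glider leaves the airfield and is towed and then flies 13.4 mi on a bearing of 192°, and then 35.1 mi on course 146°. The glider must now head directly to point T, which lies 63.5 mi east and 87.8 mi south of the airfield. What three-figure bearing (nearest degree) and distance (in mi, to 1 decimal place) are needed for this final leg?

134°, 65.2 mi

Leg 1 (192°, 13.4 mi): east 13.4 sin 192° = -2.79, north 13.4 cos 192° = -13.11
Leg 2 (146°, 35.1 mi): east 35.1 sin 146° = 19.63, north 35.1 cos 146° = -29.10
Current position: (16.84, -42.21). Target: (63.5, -87.8). Remaining: Δeast = 46.66, Δnorth = -45.59.
Bearing = atan2(46.66, -45.59) mod 360° = 134.34°; distance = √((46.66)² + (-45.59)²) = 65.236 mi.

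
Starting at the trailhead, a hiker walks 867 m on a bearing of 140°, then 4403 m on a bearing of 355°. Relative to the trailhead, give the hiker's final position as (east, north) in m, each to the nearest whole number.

Leg 1 (140°, 867 m): east 867 sin 140° = 557.30, north 867 cos 140° = -664.16
Leg 2 (355°, 4403 m): east 4403 sin 355° = -383.75, north 4403 cos 355° = 4386.25
Summing: 173.55 m east, 3722.08 m north → (174, 3722).

(174, 3722)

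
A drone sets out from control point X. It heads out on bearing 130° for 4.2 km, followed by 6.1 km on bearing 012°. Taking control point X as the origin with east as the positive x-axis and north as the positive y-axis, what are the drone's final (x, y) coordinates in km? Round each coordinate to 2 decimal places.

(4.49, 3.27)

Leg 1 (130°, 4.2 km): east 4.2 sin 130° = 3.22, north 4.2 cos 130° = -2.70
Leg 2 (012°, 6.1 km): east 6.1 sin 12° = 1.27, north 6.1 cos 12° = 5.97
Summing: 4.49 km east, 3.27 km north → (4.49, 3.27).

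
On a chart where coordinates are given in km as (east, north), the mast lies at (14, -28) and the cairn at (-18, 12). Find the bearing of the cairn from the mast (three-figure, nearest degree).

321°

Δeast = -18 − 14 = -32.00; Δnorth = 12 − -28 = 40.00.
Bearing = atan2(Δeast, Δnorth) mod 360° = 321.34° ≈ 321°.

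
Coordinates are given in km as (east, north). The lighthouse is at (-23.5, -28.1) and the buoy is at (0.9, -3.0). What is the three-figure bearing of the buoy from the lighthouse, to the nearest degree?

Δeast = 0.9 − -23.5 = 24.40; Δnorth = -3.0 − -28.1 = 25.10.
Bearing = atan2(Δeast, Δnorth) mod 360° = 44.19° ≈ 044°.

044°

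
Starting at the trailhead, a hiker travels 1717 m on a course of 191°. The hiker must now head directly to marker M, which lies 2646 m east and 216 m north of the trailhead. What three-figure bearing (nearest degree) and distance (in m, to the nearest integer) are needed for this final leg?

Leg 1 (191°, 1717 m): east 1717 sin 191° = -327.62, north 1717 cos 191° = -1685.45
Current position: (-327.62, -1685.45). Target: (2646, 216). Remaining: Δeast = 2973.62, Δnorth = 1901.45.
Bearing = atan2(2973.62, 1901.45) mod 360° = 57.40°; distance = √((2973.62)² + (1901.45)²) = 3529.580 m.

057°, 3530 m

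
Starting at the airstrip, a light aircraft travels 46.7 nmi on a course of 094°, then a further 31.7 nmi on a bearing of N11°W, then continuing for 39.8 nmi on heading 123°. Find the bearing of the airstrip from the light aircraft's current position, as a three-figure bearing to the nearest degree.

265°

Leg 1 (094°, 46.7 nmi): east 46.7 sin 94° = 46.59, north 46.7 cos 94° = -3.26
Leg 2 (N11°W, 31.7 nmi): east 31.7 sin 349° = -6.05, north 31.7 cos 349° = 31.12
Leg 3 (123°, 39.8 nmi): east 39.8 sin 123° = 33.38, north 39.8 cos 123° = -21.68
Net displacement: 73.92 east, 6.18 north. Direction back to start is (-73.92, -6.18): bearing = atan2(-73.92, -6.18) mod 360° = 265.22° ≈ 265°.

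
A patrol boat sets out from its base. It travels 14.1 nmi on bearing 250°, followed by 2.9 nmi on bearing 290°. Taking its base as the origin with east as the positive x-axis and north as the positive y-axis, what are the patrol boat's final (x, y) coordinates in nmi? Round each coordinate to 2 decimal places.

(-15.97, -3.83)

Leg 1 (250°, 14.1 nmi): east 14.1 sin 250° = -13.25, north 14.1 cos 250° = -4.82
Leg 2 (290°, 2.9 nmi): east 2.9 sin 290° = -2.73, north 2.9 cos 290° = 0.99
Summing: -15.97 nmi east, -3.83 nmi north → (-15.97, -3.83).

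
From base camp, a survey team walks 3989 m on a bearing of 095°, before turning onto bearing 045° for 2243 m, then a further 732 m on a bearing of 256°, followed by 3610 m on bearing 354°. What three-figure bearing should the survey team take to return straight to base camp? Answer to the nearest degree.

Leg 1 (095°, 3989 m): east 3989 sin 95° = 3973.82, north 3989 cos 95° = -347.66
Leg 2 (045°, 2243 m): east 2243 sin 45° = 1586.04, north 2243 cos 45° = 1586.04
Leg 3 (256°, 732 m): east 732 sin 256° = -710.26, north 732 cos 256° = -177.09
Leg 4 (354°, 3610 m): east 3610 sin 354° = -377.35, north 3610 cos 354° = 3590.22
Net displacement: 4472.26 east, 4651.51 north. Direction back to start is (-4472.26, -4651.51): bearing = atan2(-4472.26, -4651.51) mod 360° = 223.87° ≈ 224°.

224°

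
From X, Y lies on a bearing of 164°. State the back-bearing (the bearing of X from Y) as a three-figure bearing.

344°

Back-bearing = 164° + 180° = 344°.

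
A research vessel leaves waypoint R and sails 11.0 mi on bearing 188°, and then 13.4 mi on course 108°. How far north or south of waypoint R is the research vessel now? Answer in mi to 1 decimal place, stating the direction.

15.0 mi south

Leg 1 (188°, 11.0 mi): east 11.0 sin 188° = -1.53, north 11.0 cos 188° = -10.89
Leg 2 (108°, 13.4 mi): east 13.4 sin 108° = 12.74, north 13.4 cos 108° = -4.14
Net north component: -15.03 mi.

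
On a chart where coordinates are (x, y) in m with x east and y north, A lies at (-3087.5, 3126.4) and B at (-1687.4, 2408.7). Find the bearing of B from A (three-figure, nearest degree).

Δeast = -1687.4 − -3087.5 = 1400.10; Δnorth = 2408.7 − 3126.4 = -717.70.
Bearing = atan2(Δeast, Δnorth) mod 360° = 117.14° ≈ 117°.

117°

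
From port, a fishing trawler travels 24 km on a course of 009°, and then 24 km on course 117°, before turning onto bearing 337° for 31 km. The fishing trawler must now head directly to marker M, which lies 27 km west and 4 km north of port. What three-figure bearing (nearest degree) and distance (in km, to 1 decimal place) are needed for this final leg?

Leg 1 (009°, 24 km): east 24 sin 9° = 3.75, north 24 cos 9° = 23.70
Leg 2 (117°, 24 km): east 24 sin 117° = 21.38, north 24 cos 117° = -10.90
Leg 3 (337°, 31 km): east 31 sin 337° = -12.11, north 31 cos 337° = 28.54
Current position: (13.03, 41.34). Target: (-27, 4). Remaining: Δeast = -40.03, Δnorth = -37.34.
Bearing = atan2(-40.03, -37.34) mod 360° = 226.98°; distance = √((-40.03)² + (-37.34)²) = 54.742 km.

227°, 54.7 km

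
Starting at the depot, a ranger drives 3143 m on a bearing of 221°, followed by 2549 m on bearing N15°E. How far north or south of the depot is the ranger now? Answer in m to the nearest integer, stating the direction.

90 m north

Leg 1 (221°, 3143 m): east 3143 sin 221° = -2061.99, north 3143 cos 221° = -2372.05
Leg 2 (N15°E, 2549 m): east 2549 sin 15° = 659.73, north 2549 cos 15° = 2462.14
Net north component: 90.09 m.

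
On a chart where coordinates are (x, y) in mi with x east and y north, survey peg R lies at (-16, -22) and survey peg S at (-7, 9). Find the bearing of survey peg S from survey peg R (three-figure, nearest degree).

016°

Δeast = -7 − -16 = 9.00; Δnorth = 9 − -22 = 31.00.
Bearing = atan2(Δeast, Δnorth) mod 360° = 16.19° ≈ 016°.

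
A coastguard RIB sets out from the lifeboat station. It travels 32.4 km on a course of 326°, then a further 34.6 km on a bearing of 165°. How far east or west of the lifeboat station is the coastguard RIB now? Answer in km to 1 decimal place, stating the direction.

Leg 1 (326°, 32.4 km): east 32.4 sin 326° = -18.12, north 32.4 cos 326° = 26.86
Leg 2 (165°, 34.6 km): east 34.6 sin 165° = 8.96, north 34.6 cos 165° = -33.42
Net east component: -9.16 km.

9.2 km west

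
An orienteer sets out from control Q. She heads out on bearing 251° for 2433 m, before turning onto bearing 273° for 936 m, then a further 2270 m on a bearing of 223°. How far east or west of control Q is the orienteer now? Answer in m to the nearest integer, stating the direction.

Leg 1 (251°, 2433 m): east 2433 sin 251° = -2300.45, north 2433 cos 251° = -792.11
Leg 2 (273°, 936 m): east 936 sin 273° = -934.72, north 936 cos 273° = 48.99
Leg 3 (223°, 2270 m): east 2270 sin 223° = -1548.14, north 2270 cos 223° = -1660.17
Net east component: -4783.30 m.

4783 m west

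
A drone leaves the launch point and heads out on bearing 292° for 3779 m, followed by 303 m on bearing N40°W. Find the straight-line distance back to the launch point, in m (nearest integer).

4049 m

Leg 1 (292°, 3779 m): east 3779 sin 292° = -3503.83, north 3779 cos 292° = 1415.64
Leg 2 (N40°W, 303 m): east 303 sin 320° = -194.76, north 303 cos 320° = 232.11
Net: -3698.59 east, 1647.75 north. Distance = √((-3698.59)² + (1647.75)²) = 4049.033 m.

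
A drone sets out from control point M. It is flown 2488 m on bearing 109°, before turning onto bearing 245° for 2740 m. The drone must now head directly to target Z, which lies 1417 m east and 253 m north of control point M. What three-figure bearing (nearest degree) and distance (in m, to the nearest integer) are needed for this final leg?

Leg 1 (109°, 2488 m): east 2488 sin 109° = 2352.45, north 2488 cos 109° = -810.01
Leg 2 (245°, 2740 m): east 2740 sin 245° = -2483.28, north 2740 cos 245° = -1157.97
Current position: (-130.83, -1967.99). Target: (1417, 253). Remaining: Δeast = 1547.83, Δnorth = 2220.99.
Bearing = atan2(1547.83, 2220.99) mod 360° = 34.87°; distance = √((1547.83)² + (2220.99)²) = 2707.134 m.

035°, 2707 m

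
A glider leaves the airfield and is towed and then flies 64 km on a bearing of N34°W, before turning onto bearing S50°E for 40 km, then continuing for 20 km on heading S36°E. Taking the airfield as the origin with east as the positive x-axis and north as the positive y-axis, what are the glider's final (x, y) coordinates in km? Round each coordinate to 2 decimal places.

(6.61, 11.17)

Leg 1 (N34°W, 64 km): east 64 sin 326° = -35.79, north 64 cos 326° = 53.06
Leg 2 (S50°E, 40 km): east 40 sin 130° = 30.64, north 40 cos 130° = -25.71
Leg 3 (S36°E, 20 km): east 20 sin 144° = 11.76, north 20 cos 144° = -16.18
Summing: 6.61 km east, 11.17 km north → (6.61, 11.17).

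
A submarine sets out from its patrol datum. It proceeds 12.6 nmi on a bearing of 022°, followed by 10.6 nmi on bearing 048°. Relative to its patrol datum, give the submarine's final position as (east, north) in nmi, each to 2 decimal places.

(12.60, 18.78)

Leg 1 (022°, 12.6 nmi): east 12.6 sin 22° = 4.72, north 12.6 cos 22° = 11.68
Leg 2 (048°, 10.6 nmi): east 10.6 sin 48° = 7.88, north 10.6 cos 48° = 7.09
Summing: 12.60 nmi east, 18.78 nmi north → (12.60, 18.78).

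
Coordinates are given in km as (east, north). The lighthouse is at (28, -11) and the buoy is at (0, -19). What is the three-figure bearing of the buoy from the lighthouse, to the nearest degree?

254°

Δeast = 0 − 28 = -28.00; Δnorth = -19 − -11 = -8.00.
Bearing = atan2(Δeast, Δnorth) mod 360° = 254.05° ≈ 254°.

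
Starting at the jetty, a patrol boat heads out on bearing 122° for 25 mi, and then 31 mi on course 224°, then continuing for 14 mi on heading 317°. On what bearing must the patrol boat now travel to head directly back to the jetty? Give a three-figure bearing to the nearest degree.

021°

Leg 1 (122°, 25 mi): east 25 sin 122° = 21.20, north 25 cos 122° = -13.25
Leg 2 (224°, 31 mi): east 31 sin 224° = -21.53, north 31 cos 224° = -22.30
Leg 3 (317°, 14 mi): east 14 sin 317° = -9.55, north 14 cos 317° = 10.24
Net displacement: -9.88 east, -25.31 north. Direction back to start is (9.88, 25.31): bearing = atan2(9.88, 25.31) mod 360° = 21.33° ≈ 021°.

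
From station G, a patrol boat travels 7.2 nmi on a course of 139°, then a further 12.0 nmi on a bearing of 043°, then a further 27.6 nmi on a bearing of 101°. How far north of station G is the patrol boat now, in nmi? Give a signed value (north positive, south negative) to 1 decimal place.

Leg 1 (139°, 7.2 nmi): east 7.2 sin 139° = 4.72, north 7.2 cos 139° = -5.43
Leg 2 (043°, 12.0 nmi): east 12.0 sin 43° = 8.18, north 12.0 cos 43° = 8.78
Leg 3 (101°, 27.6 nmi): east 27.6 sin 101° = 27.09, north 27.6 cos 101° = -5.27
Net north component: -1.92 nmi.

-1.9 nmi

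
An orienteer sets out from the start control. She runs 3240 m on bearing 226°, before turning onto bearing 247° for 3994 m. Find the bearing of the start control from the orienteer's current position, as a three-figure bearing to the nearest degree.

Leg 1 (226°, 3240 m): east 3240 sin 226° = -2330.66, north 3240 cos 226° = -2250.69
Leg 2 (247°, 3994 m): east 3994 sin 247° = -3676.50, north 3994 cos 247° = -1560.58
Net displacement: -6007.16 east, -3811.27 north. Direction back to start is (6007.16, 3811.27): bearing = atan2(6007.16, 3811.27) mod 360° = 57.61° ≈ 058°.

058°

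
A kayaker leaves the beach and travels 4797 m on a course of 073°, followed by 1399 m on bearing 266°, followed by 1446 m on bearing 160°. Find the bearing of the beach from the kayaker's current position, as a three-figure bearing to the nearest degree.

271°

Leg 1 (073°, 4797 m): east 4797 sin 73° = 4587.39, north 4797 cos 73° = 1402.51
Leg 2 (266°, 1399 m): east 1399 sin 266° = -1395.59, north 1399 cos 266° = -97.59
Leg 3 (160°, 1446 m): east 1446 sin 160° = 494.56, north 1446 cos 160° = -1358.80
Net displacement: 3686.36 east, -53.88 north. Direction back to start is (-3686.36, 53.88): bearing = atan2(-3686.36, 53.88) mod 360° = 270.84° ≈ 271°.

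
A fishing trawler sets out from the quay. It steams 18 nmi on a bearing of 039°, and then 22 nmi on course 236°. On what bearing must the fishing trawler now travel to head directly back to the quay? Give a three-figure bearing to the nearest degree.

Leg 1 (039°, 18 nmi): east 18 sin 39° = 11.33, north 18 cos 39° = 13.99
Leg 2 (236°, 22 nmi): east 22 sin 236° = -18.24, north 22 cos 236° = -12.30
Net displacement: -6.91 east, 1.69 north. Direction back to start is (6.91, -1.69): bearing = atan2(6.91, -1.69) mod 360° = 103.71° ≈ 104°.

104°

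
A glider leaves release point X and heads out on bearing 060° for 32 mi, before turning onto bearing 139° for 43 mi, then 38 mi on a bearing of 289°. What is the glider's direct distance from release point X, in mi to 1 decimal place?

20.4 mi

Leg 1 (060°, 32 mi): east 32 sin 60° = 27.71, north 32 cos 60° = 16.00
Leg 2 (139°, 43 mi): east 43 sin 139° = 28.21, north 43 cos 139° = -32.45
Leg 3 (289°, 38 mi): east 38 sin 289° = -35.93, north 38 cos 289° = 12.37
Net: 19.99 east, -4.08 north. Distance = √((19.99)² + (-4.08)²) = 20.406 mi.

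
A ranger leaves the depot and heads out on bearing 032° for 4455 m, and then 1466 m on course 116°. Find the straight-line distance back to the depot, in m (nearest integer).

Leg 1 (032°, 4455 m): east 4455 sin 32° = 2360.79, north 4455 cos 32° = 3778.05
Leg 2 (116°, 1466 m): east 1466 sin 116° = 1317.63, north 1466 cos 116° = -642.65
Net: 3678.42 east, 3135.40 north. Distance = √((3678.42)² + (3135.40)²) = 4833.378 m.

4833 m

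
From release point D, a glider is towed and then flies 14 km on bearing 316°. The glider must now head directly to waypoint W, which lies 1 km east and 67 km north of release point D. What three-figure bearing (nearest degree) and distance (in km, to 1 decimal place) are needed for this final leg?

011°, 57.9 km

Leg 1 (316°, 14 km): east 14 sin 316° = -9.73, north 14 cos 316° = 10.07
Current position: (-9.73, 10.07). Target: (1, 67). Remaining: Δeast = 10.73, Δnorth = 56.93.
Bearing = atan2(10.73, 56.93) mod 360° = 10.67°; distance = √((10.73)² + (56.93)²) = 57.931 km.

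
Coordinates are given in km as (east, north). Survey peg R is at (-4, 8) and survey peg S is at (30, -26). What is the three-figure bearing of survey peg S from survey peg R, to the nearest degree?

Δeast = 30 − -4 = 34.00; Δnorth = -26 − 8 = -34.00.
Bearing = atan2(Δeast, Δnorth) mod 360° = 135.00° ≈ 135°.

135°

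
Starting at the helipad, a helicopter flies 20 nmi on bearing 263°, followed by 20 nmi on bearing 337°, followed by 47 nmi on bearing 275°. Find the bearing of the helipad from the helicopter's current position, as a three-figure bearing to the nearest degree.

Leg 1 (263°, 20 nmi): east 20 sin 263° = -19.85, north 20 cos 263° = -2.44
Leg 2 (337°, 20 nmi): east 20 sin 337° = -7.81, north 20 cos 337° = 18.41
Leg 3 (275°, 47 nmi): east 47 sin 275° = -46.82, north 47 cos 275° = 4.10
Net displacement: -74.49 east, 20.07 north. Direction back to start is (74.49, -20.07): bearing = atan2(74.49, -20.07) mod 360° = 105.08° ≈ 105°.

105°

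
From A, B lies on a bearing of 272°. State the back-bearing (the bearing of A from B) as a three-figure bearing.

092°

Back-bearing = 272° − 180° = 092°.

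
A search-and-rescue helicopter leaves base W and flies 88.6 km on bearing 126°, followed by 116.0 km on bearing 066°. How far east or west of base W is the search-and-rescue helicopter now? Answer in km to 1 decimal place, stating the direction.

Leg 1 (126°, 88.6 km): east 88.6 sin 126° = 71.68, north 88.6 cos 126° = -52.08
Leg 2 (066°, 116.0 km): east 116.0 sin 66° = 105.97, north 116.0 cos 66° = 47.18
Net east component: 177.65 km.

177.7 km east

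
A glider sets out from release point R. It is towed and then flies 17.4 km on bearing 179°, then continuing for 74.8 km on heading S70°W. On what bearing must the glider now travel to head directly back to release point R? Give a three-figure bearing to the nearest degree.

Leg 1 (179°, 17.4 km): east 17.4 sin 179° = 0.30, north 17.4 cos 179° = -17.40
Leg 2 (S70°W, 74.8 km): east 74.8 sin 250° = -70.29, north 74.8 cos 250° = -25.58
Net displacement: -69.99 east, -42.98 north. Direction back to start is (69.99, 42.98): bearing = atan2(69.99, 42.98) mod 360° = 58.44° ≈ 058°.

058°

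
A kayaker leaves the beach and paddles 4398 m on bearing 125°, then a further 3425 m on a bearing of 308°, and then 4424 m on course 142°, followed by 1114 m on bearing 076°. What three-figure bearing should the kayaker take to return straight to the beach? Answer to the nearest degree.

308°

Leg 1 (125°, 4398 m): east 4398 sin 125° = 3602.63, north 4398 cos 125° = -2522.59
Leg 2 (308°, 3425 m): east 3425 sin 308° = -2698.94, north 3425 cos 308° = 2108.64
Leg 3 (142°, 4424 m): east 4424 sin 142° = 2723.69, north 4424 cos 142° = -3486.16
Leg 4 (076°, 1114 m): east 1114 sin 76° = 1080.91, north 1114 cos 76° = 269.50
Net displacement: 4708.29 east, -3630.61 north. Direction back to start is (-4708.29, 3630.61): bearing = atan2(-4708.29, 3630.61) mod 360° = 307.64° ≈ 308°.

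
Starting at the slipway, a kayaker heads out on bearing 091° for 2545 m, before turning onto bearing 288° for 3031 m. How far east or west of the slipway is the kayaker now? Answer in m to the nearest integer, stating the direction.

338 m west

Leg 1 (091°, 2545 m): east 2545 sin 91° = 2544.61, north 2545 cos 91° = -44.42
Leg 2 (288°, 3031 m): east 3031 sin 288° = -2882.65, north 3031 cos 288° = 936.63
Net east component: -338.04 m.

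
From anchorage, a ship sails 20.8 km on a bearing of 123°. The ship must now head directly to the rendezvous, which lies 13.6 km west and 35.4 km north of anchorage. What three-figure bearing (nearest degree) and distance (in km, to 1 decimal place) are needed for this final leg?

326°, 56.1 km

Leg 1 (123°, 20.8 km): east 20.8 sin 123° = 17.44, north 20.8 cos 123° = -11.33
Current position: (17.44, -11.33). Target: (-13.6, 35.4). Remaining: Δeast = -31.04, Δnorth = 46.73.
Bearing = atan2(-31.04, 46.73) mod 360° = 326.40°; distance = √((-31.04)² + (46.73)²) = 56.101 km.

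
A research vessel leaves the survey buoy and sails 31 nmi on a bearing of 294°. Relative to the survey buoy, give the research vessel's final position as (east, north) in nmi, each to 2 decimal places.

(-28.32, 12.61)

Leg 1 (294°, 31 nmi): east 31 sin 294° = -28.32, north 31 cos 294° = 12.61
Summing: -28.32 nmi east, 12.61 nmi north → (-28.32, 12.61).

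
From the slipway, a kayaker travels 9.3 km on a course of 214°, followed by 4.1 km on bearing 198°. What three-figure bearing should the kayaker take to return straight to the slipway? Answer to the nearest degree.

029°

Leg 1 (214°, 9.3 km): east 9.3 sin 214° = -5.20, north 9.3 cos 214° = -7.71
Leg 2 (198°, 4.1 km): east 4.1 sin 198° = -1.27, north 4.1 cos 198° = -3.90
Net displacement: -6.47 east, -11.61 north. Direction back to start is (6.47, 11.61): bearing = atan2(6.47, 11.61) mod 360° = 29.12° ≈ 029°.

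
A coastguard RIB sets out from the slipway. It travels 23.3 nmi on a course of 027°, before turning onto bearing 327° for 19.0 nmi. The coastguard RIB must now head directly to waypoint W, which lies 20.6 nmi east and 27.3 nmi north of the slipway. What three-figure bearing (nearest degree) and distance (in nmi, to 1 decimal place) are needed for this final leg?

Leg 1 (027°, 23.3 nmi): east 23.3 sin 27° = 10.58, north 23.3 cos 27° = 20.76
Leg 2 (327°, 19.0 nmi): east 19.0 sin 327° = -10.35, north 19.0 cos 327° = 15.93
Current position: (0.23, 36.70). Target: (20.6, 27.3). Remaining: Δeast = 20.37, Δnorth = -9.40.
Bearing = atan2(20.37, -9.40) mod 360° = 114.76°; distance = √((20.37)² + (-9.40)²) = 22.432 nmi.

115°, 22.4 nmi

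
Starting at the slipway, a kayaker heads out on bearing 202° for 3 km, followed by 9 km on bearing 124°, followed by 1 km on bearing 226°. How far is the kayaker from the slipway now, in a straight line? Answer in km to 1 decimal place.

Leg 1 (202°, 3 km): east 3 sin 202° = -1.12, north 3 cos 202° = -2.78
Leg 2 (124°, 9 km): east 9 sin 124° = 7.46, north 9 cos 124° = -5.03
Leg 3 (226°, 1 km): east 1 sin 226° = -0.72, north 1 cos 226° = -0.69
Net: 5.62 east, -8.51 north. Distance = √((5.62)² + (-8.51)²) = 10.196 km.

10.2 km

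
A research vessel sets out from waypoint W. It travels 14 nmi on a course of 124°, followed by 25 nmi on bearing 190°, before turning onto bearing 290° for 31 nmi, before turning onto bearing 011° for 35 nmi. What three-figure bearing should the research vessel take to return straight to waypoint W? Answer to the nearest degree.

129°

Leg 1 (124°, 14 nmi): east 14 sin 124° = 11.61, north 14 cos 124° = -7.83
Leg 2 (190°, 25 nmi): east 25 sin 190° = -4.34, north 25 cos 190° = -24.62
Leg 3 (290°, 31 nmi): east 31 sin 290° = -29.13, north 31 cos 290° = 10.60
Leg 4 (011°, 35 nmi): east 35 sin 11° = 6.68, north 35 cos 11° = 34.36
Net displacement: -15.19 east, 12.51 north. Direction back to start is (15.19, -12.51): bearing = atan2(15.19, -12.51) mod 360° = 129.48° ≈ 129°.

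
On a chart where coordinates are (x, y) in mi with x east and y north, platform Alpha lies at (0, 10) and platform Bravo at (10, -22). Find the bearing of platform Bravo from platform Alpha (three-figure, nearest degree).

163°

Δeast = 10 − 0 = 10.00; Δnorth = -22 − 10 = -32.00.
Bearing = atan2(Δeast, Δnorth) mod 360° = 162.65° ≈ 163°.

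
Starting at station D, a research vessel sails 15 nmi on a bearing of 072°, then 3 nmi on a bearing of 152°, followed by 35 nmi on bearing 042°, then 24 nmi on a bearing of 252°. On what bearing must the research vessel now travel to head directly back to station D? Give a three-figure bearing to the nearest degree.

218°

Leg 1 (072°, 15 nmi): east 15 sin 72° = 14.27, north 15 cos 72° = 4.64
Leg 2 (152°, 3 nmi): east 3 sin 152° = 1.41, north 3 cos 152° = -2.65
Leg 3 (042°, 35 nmi): east 35 sin 42° = 23.42, north 35 cos 42° = 26.01
Leg 4 (252°, 24 nmi): east 24 sin 252° = -22.83, north 24 cos 252° = -7.42
Net displacement: 16.27 east, 20.58 north. Direction back to start is (-16.27, -20.58): bearing = atan2(-16.27, -20.58) mod 360° = 218.33° ≈ 218°.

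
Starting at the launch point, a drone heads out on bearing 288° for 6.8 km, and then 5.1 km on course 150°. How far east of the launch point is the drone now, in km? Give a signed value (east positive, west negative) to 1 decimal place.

Leg 1 (288°, 6.8 km): east 6.8 sin 288° = -6.47, north 6.8 cos 288° = 2.10
Leg 2 (150°, 5.1 km): east 5.1 sin 150° = 2.55, north 5.1 cos 150° = -4.42
Net east component: -3.92 km.

-3.9 km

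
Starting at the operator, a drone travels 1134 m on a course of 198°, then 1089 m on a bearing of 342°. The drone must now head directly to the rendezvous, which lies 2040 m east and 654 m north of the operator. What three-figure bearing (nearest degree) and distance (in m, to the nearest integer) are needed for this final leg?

076°, 2815 m

Leg 1 (198°, 1134 m): east 1134 sin 198° = -350.43, north 1134 cos 198° = -1078.50
Leg 2 (342°, 1089 m): east 1089 sin 342° = -336.52, north 1089 cos 342° = 1035.70
Current position: (-686.94, -42.80). Target: (2040, 654). Remaining: Δeast = 2726.94, Δnorth = 696.80.
Bearing = atan2(2726.94, 696.80) mod 360° = 75.67°; distance = √((2726.94)² + (696.80)²) = 2814.561 m.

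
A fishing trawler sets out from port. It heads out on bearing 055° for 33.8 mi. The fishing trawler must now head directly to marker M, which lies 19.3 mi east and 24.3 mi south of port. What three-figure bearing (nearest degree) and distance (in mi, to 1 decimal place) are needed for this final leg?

Leg 1 (055°, 33.8 mi): east 33.8 sin 55° = 27.69, north 33.8 cos 55° = 19.39
Current position: (27.69, 19.39). Target: (19.3, -24.3). Remaining: Δeast = -8.39, Δnorth = -43.69.
Bearing = atan2(-8.39, -43.69) mod 360° = 190.87°; distance = √((-8.39)² + (-43.69)²) = 44.485 mi.

191°, 44.5 mi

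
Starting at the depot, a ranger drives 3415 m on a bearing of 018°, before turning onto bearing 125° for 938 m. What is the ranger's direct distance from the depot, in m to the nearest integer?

Leg 1 (018°, 3415 m): east 3415 sin 18° = 1055.29, north 3415 cos 18° = 3247.86
Leg 2 (125°, 938 m): east 938 sin 125° = 768.36, north 938 cos 125° = -538.01
Net: 1823.66 east, 2709.84 north. Distance = √((1823.66)² + (2709.84)²) = 3266.340 m.

3266 m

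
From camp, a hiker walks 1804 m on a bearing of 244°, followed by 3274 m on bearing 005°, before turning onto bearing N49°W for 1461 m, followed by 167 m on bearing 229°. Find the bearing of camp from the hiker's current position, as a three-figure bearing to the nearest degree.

142°

Leg 1 (244°, 1804 m): east 1804 sin 244° = -1621.42, north 1804 cos 244° = -790.82
Leg 2 (005°, 3274 m): east 3274 sin 5° = 285.35, north 3274 cos 5° = 3261.54
Leg 3 (N49°W, 1461 m): east 1461 sin 311° = -1102.63, north 1461 cos 311° = 958.50
Leg 4 (229°, 167 m): east 167 sin 229° = -126.04, north 167 cos 229° = -109.56
Net displacement: -2564.74 east, 3319.66 north. Direction back to start is (2564.74, -3319.66): bearing = atan2(2564.74, -3319.66) mod 360° = 142.31° ≈ 142°.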